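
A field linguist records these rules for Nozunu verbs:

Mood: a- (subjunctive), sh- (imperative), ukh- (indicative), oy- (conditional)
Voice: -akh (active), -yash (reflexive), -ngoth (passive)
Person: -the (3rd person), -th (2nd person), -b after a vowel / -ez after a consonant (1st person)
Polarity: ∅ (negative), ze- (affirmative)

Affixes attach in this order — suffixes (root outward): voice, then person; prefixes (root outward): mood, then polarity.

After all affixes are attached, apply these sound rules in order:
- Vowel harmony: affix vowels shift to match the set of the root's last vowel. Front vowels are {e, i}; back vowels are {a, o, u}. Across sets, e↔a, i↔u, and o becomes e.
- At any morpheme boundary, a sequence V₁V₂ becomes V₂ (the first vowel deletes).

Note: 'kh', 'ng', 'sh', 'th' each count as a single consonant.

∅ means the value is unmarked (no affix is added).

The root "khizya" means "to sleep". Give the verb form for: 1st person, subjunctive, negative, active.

akhizyakhaz

Attach mood subjunctive a- → akhizya.
polarity = negative: zero marking, form stays akhizya.
Attach voice active -akh → akhizyaakh.
Attach person 1st person -ez (after consonant 'kh') → akhizyaakhez.
Apply vowel harmony: akhizyaakhez → akhizyaakhaz.
Apply vowel deletion: akhizyaakhaz → akhizyakhaz.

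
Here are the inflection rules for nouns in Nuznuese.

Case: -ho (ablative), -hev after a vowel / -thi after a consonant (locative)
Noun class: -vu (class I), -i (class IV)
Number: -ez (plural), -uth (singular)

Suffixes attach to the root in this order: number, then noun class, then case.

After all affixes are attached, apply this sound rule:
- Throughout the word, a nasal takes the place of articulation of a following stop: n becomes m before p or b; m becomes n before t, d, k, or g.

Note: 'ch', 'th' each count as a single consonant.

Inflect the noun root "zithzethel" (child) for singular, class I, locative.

zithzetheluthvuhev

Attach number singular -uth → zithzetheluth.
Attach noun class class I -vu → zithzetheluthvu.
Attach case locative -hev (after vowel 'u') → zithzetheluthvuhev.
Nasal assimilation: no change.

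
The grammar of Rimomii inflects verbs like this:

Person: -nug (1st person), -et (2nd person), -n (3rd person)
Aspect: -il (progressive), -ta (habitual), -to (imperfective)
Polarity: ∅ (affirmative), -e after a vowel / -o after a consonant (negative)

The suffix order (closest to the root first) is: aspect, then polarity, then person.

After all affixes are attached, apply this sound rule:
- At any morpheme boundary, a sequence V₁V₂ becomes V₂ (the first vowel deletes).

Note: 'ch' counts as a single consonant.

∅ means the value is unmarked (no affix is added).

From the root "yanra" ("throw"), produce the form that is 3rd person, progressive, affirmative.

yanriln

Attach aspect progressive -il → yanrail.
polarity = affirmative: zero marking, form stays yanrail.
Attach person 3rd person -n → yanrailn.
Apply vowel deletion: yanrailn → yanriln.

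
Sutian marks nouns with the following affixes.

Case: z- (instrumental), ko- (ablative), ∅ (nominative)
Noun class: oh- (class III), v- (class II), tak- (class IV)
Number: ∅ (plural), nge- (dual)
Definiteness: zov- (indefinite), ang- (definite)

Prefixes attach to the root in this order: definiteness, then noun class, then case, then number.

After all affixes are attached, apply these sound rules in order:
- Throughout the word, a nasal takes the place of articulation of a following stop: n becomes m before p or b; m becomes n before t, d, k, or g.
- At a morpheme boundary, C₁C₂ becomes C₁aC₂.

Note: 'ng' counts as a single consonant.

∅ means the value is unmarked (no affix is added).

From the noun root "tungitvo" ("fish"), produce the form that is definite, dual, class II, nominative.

ngevangatungitvo

Attach definiteness definite ang- → angtungitvo.
Attach noun class class II v- → vangtungitvo.
case = nominative: zero marking, form stays vangtungitvo.
Attach number dual nge- → ngevangtungitvo.
Nasal assimilation: no change.
Apply epenthesis: ngevangtungitvo → ngevangatungitvo.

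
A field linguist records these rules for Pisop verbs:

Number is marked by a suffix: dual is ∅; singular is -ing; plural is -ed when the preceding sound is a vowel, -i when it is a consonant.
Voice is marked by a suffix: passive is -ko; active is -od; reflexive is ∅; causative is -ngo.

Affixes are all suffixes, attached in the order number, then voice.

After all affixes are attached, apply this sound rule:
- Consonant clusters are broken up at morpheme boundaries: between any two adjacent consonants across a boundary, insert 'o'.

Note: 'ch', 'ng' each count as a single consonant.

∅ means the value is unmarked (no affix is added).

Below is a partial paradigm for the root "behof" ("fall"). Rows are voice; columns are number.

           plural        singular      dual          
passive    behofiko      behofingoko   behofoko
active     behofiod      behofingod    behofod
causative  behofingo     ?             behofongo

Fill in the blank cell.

Attach number singular -ing → behofing.
Attach voice causative -ngo → behofingngo.
Apply epenthesis: behofingngo → behofingongo.

behofingongo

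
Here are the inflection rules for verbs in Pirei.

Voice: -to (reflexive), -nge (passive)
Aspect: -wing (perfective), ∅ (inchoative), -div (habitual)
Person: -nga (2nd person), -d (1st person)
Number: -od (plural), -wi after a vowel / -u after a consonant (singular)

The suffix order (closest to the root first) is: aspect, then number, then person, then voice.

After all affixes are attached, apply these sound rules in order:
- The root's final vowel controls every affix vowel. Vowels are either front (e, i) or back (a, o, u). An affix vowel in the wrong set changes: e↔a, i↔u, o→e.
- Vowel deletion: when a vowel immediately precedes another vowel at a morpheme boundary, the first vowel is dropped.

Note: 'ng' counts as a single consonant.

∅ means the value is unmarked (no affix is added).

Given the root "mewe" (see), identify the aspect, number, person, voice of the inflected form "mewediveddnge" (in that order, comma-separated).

habitual, plural, 1st person, passive

Segment: mewe-div-od-d-nge.
aspect: -div → habitual.
number: -od → plural.
person: -d → 1st person.
voice: -nge → passive.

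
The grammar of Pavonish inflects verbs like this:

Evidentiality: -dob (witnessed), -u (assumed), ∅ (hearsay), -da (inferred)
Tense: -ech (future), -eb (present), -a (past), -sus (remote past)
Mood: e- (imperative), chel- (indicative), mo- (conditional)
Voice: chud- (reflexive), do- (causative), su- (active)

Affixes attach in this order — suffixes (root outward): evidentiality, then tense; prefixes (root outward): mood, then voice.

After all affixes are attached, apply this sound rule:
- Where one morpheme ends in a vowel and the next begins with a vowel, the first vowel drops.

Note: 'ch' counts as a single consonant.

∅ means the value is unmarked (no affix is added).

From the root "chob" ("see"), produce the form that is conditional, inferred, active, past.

Attach evidentiality inferred -da → chobda.
Attach mood conditional mo- → mochobda.
Attach tense past -a → mochobdaa.
Attach voice active su- → sumochobdaa.
Apply vowel deletion: sumochobdaa → sumochobda.

sumochobda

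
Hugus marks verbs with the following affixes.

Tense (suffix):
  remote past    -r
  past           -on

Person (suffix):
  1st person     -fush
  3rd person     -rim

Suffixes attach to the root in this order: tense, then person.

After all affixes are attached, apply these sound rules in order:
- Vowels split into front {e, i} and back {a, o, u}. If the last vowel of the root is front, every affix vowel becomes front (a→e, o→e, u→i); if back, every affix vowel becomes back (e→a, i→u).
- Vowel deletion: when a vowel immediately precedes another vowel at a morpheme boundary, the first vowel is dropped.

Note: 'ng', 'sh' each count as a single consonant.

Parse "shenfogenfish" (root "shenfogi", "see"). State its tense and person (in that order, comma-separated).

Segment: shenfogi-on-fush.
tense: -on → past.
person: -fush → 1st person.

past, 1st person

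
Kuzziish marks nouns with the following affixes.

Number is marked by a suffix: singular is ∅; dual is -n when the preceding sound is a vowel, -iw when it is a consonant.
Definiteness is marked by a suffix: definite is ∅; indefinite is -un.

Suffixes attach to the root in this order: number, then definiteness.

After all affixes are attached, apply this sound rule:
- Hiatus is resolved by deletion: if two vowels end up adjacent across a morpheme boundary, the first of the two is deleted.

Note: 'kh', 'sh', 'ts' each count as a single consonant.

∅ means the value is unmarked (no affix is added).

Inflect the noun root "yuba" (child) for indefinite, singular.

yubun

number = singular: zero marking, form stays yuba.
Attach definiteness indefinite -un → yubaun.
Apply vowel deletion: yubaun → yubun.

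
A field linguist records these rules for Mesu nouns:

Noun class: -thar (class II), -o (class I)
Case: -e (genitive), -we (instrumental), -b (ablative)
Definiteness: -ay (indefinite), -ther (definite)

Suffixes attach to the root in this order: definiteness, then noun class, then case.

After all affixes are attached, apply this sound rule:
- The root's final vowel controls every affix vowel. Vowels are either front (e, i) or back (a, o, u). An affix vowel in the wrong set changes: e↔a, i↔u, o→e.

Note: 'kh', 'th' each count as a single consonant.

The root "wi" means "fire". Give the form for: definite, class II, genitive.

witherthere

Attach definiteness definite -ther → wither.
Attach noun class class II -thar → witherthar.
Attach case genitive -e → witherthare.
Apply vowel harmony: witherthare → witherthere.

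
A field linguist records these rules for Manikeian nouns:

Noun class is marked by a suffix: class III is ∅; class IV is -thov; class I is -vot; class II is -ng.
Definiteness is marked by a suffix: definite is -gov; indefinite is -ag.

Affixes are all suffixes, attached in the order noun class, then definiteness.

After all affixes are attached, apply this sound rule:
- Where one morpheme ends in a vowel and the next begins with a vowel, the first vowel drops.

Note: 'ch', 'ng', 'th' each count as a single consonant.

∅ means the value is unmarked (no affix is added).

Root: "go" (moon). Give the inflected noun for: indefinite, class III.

gag

noun class = class III: zero marking, form stays go.
Attach definiteness indefinite -ag → goag.
Apply vowel deletion: goag → gag.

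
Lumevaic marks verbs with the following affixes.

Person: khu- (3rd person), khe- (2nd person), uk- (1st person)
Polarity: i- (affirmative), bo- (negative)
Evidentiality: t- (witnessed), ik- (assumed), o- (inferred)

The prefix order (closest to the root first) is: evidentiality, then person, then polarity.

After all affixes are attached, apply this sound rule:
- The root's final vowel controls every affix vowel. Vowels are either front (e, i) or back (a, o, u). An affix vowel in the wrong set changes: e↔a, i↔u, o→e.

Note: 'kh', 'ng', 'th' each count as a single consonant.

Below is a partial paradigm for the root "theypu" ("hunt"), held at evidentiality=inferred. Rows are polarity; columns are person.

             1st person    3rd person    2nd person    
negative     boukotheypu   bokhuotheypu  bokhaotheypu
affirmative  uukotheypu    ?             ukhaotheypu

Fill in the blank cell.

Attach evidentiality inferred o- → otheypu.
Attach person 3rd person khu- → khuotheypu.
Attach polarity affirmative i- → ikhuotheypu.
Apply vowel harmony: ikhuotheypu → ukhuotheypu.

ukhuotheypu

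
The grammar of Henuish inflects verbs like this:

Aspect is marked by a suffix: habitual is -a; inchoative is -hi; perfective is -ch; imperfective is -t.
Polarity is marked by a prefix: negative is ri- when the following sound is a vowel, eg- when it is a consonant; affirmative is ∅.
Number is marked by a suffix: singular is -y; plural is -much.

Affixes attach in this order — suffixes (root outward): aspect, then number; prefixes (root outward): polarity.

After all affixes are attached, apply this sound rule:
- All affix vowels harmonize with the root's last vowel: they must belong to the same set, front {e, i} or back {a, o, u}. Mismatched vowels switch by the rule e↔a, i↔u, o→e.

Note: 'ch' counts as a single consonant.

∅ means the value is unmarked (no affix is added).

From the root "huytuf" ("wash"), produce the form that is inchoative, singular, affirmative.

Attach aspect inchoative -hi → huytufhi.
Attach number singular -y → huytufhiy.
polarity = affirmative: zero marking, form stays huytufhiy.
Apply vowel harmony: huytufhiy → huytufhuy.

huytufhuy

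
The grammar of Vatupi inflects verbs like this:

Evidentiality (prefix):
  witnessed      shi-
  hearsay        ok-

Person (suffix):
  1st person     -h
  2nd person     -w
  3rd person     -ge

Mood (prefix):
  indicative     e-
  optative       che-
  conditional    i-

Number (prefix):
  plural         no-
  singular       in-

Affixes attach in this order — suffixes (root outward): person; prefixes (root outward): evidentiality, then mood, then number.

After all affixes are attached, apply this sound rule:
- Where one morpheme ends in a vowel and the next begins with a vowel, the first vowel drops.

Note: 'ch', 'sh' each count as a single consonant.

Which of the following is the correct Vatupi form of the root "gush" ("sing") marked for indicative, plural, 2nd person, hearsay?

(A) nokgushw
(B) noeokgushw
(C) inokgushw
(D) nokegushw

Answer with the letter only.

Attach evidentiality hearsay ok- → okgush.
Attach person 2nd person -w → okgushw.
Attach mood indicative e- → eokgushw.
Attach number plural no- → noeokgushw.
Apply vowel deletion: noeokgushw → nokgushw.
So the correct form is nokgushw, option (A).
(C) inokgushw is wrong: it uses singular instead of plural for number.
(D) nokegushw is wrong: it has the affixes in the wrong order.
(B) noeokgushw is wrong: it fails to apply the sound rule(s).

A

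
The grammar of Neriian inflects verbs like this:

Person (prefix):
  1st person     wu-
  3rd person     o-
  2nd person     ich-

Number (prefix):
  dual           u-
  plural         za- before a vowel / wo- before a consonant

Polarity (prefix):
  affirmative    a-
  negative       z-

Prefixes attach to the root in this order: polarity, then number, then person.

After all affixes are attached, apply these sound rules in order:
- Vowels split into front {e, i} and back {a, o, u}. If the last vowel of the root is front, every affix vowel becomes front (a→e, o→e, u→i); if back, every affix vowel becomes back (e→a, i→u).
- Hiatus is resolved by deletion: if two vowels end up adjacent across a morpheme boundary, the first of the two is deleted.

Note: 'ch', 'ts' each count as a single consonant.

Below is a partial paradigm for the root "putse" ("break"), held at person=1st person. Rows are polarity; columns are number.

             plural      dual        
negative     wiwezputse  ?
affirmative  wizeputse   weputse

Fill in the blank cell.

wizputse

Attach polarity negative z- → zputse.
Attach number dual u- → uzputse.
Attach person 1st person wu- → wuuzputse.
Apply vowel harmony: wuuzputse → wiizputse.
Apply vowel deletion: wiizputse → wizputse.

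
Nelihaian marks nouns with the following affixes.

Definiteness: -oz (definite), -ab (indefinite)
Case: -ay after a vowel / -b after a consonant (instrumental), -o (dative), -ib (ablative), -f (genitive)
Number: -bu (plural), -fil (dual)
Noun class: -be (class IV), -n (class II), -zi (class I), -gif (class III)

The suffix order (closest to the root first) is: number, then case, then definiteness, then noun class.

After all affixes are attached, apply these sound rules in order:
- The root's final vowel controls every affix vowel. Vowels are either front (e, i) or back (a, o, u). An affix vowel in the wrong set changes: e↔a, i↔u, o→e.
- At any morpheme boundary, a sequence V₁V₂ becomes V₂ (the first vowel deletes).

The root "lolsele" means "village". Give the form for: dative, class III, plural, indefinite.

lolselebebgif

Attach number plural -bu → lolselebu.
Attach case dative -o → lolselebuo.
Attach definiteness indefinite -ab → lolselebuoab.
Attach noun class class III -gif → lolselebuoabgif.
Apply vowel harmony: lolselebuoabgif → lolselebieebgif.
Apply vowel deletion: lolselebieebgif → lolselebebgif.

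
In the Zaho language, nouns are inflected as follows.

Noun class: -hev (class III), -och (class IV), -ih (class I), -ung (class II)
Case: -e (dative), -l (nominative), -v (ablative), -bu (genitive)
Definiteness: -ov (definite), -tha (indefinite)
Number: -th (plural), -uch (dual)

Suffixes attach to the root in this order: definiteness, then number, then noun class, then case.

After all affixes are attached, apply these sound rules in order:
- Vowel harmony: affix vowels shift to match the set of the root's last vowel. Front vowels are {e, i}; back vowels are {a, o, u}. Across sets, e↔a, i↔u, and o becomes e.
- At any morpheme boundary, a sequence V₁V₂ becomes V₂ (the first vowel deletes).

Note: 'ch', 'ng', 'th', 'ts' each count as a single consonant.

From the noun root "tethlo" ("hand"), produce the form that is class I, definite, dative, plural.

tethlovthuha

Attach definiteness definite -ov → tethloov.
Attach number plural -th → tethloovth.
Attach noun class class I -ih → tethloovthih.
Attach case dative -e → tethloovthihe.
Apply vowel harmony: tethloovthihe → tethloovthuha.
Apply vowel deletion: tethloovthuha → tethlovthuha.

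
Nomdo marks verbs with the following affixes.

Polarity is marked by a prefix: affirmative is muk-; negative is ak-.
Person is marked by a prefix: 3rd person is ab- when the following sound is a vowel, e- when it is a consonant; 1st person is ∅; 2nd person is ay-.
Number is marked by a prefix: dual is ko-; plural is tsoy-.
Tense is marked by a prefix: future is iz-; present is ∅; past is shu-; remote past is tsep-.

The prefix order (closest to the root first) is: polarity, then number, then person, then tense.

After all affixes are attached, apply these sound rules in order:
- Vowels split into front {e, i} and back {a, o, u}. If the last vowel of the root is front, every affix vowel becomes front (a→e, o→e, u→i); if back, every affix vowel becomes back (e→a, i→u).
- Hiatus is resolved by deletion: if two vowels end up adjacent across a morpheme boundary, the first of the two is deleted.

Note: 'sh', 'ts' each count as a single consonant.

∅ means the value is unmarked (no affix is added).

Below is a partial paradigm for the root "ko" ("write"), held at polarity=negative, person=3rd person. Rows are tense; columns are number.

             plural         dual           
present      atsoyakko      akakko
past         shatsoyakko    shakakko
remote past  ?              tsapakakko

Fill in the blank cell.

Attach polarity negative ak- → akko.
Attach number plural tsoy- → tsoyakko.
Attach person 3rd person e- (before consonant 'ts') → etsoyakko.
Attach tense remote past tsep- → tsepetsoyakko.
Apply vowel harmony: tsepetsoyakko → tsapatsoyakko.
Vowel deletion: no change.

tsapatsoyakko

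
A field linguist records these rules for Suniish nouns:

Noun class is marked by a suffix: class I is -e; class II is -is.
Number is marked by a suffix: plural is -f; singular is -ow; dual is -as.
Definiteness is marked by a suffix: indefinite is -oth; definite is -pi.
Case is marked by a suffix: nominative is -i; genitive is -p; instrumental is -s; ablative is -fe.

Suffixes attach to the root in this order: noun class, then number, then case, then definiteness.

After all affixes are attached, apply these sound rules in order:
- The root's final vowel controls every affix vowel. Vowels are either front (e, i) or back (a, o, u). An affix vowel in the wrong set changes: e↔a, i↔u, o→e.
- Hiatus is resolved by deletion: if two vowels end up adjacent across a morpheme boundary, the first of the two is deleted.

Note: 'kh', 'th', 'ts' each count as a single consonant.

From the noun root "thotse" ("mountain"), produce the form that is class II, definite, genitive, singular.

thotsisewppi

Attach noun class class II -is → thotseis.
Attach number singular -ow → thotseisow.
Attach case genitive -p → thotseisowp.
Attach definiteness definite -pi → thotseisowppi.
Apply vowel harmony: thotseisowppi → thotseisewppi.
Apply vowel deletion: thotseisewppi → thotsisewppi.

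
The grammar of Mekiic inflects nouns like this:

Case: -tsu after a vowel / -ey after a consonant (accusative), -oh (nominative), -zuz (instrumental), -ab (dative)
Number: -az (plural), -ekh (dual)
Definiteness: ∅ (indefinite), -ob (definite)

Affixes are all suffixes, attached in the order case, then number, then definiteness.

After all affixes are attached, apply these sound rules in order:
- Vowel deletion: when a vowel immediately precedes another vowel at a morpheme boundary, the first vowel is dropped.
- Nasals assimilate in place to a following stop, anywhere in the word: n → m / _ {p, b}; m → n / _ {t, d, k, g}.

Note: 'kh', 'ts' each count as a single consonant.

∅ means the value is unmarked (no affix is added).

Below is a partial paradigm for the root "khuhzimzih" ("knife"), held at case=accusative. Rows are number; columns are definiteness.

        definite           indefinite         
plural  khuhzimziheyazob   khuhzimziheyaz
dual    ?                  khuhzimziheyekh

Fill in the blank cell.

khuhzimziheyekhob

Attach case accusative -ey (after consonant 'h') → khuhzimzihey.
Attach number dual -ekh → khuhzimziheyekh.
Attach definiteness definite -ob → khuhzimziheyekhob.
Vowel deletion: no change.
Nasal assimilation: no change.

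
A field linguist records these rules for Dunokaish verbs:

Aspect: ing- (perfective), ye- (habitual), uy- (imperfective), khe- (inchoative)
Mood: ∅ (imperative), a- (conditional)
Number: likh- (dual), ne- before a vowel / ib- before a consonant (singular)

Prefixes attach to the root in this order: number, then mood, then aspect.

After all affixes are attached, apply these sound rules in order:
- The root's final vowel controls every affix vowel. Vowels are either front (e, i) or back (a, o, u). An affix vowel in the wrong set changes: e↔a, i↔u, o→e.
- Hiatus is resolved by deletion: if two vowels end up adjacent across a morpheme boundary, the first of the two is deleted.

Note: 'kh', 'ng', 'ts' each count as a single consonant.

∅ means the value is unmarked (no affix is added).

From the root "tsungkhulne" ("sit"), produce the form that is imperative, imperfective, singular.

Attach number singular ib- (before consonant 'ts') → ibtsungkhulne.
mood = imperative: zero marking, form stays ibtsungkhulne.
Attach aspect imperfective uy- → uyibtsungkhulne.
Apply vowel harmony: uyibtsungkhulne → iyibtsungkhulne.
Vowel deletion: no change.

iyibtsungkhulne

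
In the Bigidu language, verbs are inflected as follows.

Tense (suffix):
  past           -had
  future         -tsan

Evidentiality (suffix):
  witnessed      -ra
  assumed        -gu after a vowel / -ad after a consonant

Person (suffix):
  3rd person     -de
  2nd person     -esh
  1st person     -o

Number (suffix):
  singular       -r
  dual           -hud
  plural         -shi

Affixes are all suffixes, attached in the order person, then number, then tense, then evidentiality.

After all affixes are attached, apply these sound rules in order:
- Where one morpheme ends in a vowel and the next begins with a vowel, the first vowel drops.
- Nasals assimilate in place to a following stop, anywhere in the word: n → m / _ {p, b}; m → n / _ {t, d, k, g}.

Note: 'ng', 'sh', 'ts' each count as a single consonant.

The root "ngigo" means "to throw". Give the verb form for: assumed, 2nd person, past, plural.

Attach person 2nd person -esh → ngigoesh.
Attach number plural -shi → ngigoeshshi.
Attach tense past -had → ngigoeshshihad.
Attach evidentiality assumed -ad (after consonant 'd') → ngigoeshshihadad.
Apply vowel deletion: ngigoeshshihadad → ngigeshshihadad.
Nasal assimilation: no change.

ngigeshshihadad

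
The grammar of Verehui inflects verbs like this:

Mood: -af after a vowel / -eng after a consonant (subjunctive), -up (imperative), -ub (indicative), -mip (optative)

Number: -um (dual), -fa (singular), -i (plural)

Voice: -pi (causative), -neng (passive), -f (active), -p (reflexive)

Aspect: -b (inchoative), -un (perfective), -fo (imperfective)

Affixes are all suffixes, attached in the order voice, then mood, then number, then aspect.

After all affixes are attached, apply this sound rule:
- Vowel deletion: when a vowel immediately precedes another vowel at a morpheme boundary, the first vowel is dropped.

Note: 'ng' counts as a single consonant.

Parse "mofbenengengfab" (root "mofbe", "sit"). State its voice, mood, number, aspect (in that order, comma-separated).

passive, subjunctive, singular, inchoative

Segment: mofbe-neng-eng-fa-b.
voice: -neng → passive.
mood: -af/eng → subjunctive.
number: -fa → singular.
aspect: -b → inchoative.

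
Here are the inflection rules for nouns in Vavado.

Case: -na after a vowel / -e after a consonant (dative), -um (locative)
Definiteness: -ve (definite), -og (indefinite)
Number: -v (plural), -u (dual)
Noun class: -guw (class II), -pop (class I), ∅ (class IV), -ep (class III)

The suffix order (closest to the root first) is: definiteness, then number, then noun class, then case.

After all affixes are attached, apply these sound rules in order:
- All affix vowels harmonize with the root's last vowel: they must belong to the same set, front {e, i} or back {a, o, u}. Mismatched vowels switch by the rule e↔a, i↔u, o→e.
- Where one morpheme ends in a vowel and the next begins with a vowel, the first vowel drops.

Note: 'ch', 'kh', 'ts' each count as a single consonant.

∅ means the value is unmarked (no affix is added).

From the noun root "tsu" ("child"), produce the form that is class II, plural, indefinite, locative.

tsogvguwum

Attach definiteness indefinite -og → tsuog.
Attach number plural -v → tsuogv.
Attach noun class class II -guw → tsuogvguw.
Attach case locative -um → tsuogvguwum.
Vowel harmony: no change.
Apply vowel deletion: tsuogvguwum → tsogvguwum.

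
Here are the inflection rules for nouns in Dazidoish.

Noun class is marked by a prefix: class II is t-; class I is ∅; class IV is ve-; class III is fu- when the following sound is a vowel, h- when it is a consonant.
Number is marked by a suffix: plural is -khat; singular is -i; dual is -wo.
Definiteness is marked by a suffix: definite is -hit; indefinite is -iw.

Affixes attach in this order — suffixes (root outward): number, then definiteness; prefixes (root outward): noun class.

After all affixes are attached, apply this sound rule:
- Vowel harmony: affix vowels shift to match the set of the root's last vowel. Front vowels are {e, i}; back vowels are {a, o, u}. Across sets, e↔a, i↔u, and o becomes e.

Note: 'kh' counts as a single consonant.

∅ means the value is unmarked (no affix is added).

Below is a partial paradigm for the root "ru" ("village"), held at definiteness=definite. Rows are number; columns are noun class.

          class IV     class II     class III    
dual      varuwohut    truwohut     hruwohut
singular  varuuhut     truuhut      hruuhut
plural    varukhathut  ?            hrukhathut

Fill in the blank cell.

trukhathut

Attach noun class class II t- → tru.
Attach number plural -khat → trukhat.
Attach definiteness definite -hit → trukhathit.
Apply vowel harmony: trukhathit → trukhathut.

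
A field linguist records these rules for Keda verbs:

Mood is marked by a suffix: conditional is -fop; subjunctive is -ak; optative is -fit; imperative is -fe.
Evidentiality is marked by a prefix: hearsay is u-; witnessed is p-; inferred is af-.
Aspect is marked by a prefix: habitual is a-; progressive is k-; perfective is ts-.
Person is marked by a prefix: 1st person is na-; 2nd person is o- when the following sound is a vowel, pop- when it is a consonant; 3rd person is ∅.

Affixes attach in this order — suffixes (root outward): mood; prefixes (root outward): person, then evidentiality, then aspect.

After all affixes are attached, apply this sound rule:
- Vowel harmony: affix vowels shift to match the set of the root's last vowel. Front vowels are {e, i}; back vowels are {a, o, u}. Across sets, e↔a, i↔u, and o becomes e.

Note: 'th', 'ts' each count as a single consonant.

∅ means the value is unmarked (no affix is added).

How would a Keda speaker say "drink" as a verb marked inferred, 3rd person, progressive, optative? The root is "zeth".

person = 3rd person: zero marking, form stays zeth.
Attach mood optative -fit → zethfit.
Attach evidentiality inferred af- → afzethfit.
Attach aspect progressive k- → kafzethfit.
Apply vowel harmony: kafzethfit → kefzethfit.

kefzethfit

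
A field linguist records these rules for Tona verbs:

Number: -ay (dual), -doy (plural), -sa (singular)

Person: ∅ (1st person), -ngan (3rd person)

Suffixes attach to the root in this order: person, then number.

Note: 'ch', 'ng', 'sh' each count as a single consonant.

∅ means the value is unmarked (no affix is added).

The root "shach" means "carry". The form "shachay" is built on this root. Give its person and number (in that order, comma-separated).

Segment: shach-ay.
person: ∅ → 1st person.
number: -ay → dual.

1st person, dual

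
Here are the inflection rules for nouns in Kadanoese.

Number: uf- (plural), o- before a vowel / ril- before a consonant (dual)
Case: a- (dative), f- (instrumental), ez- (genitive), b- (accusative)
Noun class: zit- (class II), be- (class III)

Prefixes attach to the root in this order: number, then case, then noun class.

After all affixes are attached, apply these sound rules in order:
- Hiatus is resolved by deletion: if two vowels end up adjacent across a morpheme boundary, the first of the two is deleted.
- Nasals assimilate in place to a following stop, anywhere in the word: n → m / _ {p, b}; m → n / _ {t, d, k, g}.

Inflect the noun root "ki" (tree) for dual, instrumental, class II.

Attach number dual ril- (before consonant 'k') → rilki.
Attach case instrumental f- → frilki.
Attach noun class class II zit- → zitfrilki.
Vowel deletion: no change.
Nasal assimilation: no change.

zitfrilki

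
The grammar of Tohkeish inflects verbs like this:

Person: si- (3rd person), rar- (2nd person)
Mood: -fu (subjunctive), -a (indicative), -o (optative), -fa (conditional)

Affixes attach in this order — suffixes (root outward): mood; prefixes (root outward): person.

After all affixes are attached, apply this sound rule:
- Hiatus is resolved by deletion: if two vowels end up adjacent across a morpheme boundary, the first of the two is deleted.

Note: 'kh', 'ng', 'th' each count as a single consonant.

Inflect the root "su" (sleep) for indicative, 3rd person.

sisa

Attach mood indicative -a → sua.
Attach person 3rd person si- → sisua.
Apply vowel deletion: sisua → sisa.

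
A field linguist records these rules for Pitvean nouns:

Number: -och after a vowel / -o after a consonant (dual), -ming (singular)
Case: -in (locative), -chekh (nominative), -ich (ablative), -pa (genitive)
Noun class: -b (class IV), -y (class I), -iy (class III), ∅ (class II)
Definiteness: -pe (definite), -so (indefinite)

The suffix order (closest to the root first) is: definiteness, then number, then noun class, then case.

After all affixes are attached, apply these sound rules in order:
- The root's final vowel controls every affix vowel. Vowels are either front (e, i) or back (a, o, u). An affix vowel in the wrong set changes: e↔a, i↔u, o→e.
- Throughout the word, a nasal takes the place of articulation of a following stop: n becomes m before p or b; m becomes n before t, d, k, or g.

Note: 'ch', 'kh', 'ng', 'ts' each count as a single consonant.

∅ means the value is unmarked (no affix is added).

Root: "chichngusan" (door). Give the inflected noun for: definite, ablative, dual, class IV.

chichngusampaochbuch

Attach definiteness definite -pe → chichngusanpe.
Attach number dual -och (after vowel 'e') → chichngusanpeoch.
Attach noun class class IV -b → chichngusanpeochb.
Attach case ablative -ich → chichngusanpeochbich.
Apply vowel harmony: chichngusanpeochbich → chichngusanpaochbuch.
Apply nasal assimilation: chichngusanpaochbuch → chichngusampaochbuch.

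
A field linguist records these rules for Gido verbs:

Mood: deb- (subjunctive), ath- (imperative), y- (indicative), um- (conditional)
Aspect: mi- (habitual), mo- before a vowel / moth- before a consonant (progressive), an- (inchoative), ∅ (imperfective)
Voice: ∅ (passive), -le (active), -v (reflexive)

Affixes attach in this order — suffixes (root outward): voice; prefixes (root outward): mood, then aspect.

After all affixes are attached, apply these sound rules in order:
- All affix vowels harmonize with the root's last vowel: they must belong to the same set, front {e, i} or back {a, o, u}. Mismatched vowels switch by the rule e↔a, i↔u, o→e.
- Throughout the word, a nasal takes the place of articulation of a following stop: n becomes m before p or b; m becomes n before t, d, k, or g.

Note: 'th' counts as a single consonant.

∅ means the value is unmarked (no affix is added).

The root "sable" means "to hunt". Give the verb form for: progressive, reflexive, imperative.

meethsablev

Attach voice reflexive -v → sablev.
Attach mood imperative ath- → athsablev.
Attach aspect progressive mo- (before vowel 'a') → moathsablev.
Apply vowel harmony: moathsablev → meethsablev.
Nasal assimilation: no change.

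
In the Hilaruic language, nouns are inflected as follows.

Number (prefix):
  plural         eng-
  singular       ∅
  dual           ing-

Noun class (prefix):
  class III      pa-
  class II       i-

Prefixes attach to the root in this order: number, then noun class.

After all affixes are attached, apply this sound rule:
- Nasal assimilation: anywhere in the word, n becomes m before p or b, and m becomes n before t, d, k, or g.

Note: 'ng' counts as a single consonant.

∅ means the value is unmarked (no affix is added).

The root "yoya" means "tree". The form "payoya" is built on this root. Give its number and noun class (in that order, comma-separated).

singular, class III

Segment: pa-yoya.
number: ∅ → singular.
noun class: pa- → class III.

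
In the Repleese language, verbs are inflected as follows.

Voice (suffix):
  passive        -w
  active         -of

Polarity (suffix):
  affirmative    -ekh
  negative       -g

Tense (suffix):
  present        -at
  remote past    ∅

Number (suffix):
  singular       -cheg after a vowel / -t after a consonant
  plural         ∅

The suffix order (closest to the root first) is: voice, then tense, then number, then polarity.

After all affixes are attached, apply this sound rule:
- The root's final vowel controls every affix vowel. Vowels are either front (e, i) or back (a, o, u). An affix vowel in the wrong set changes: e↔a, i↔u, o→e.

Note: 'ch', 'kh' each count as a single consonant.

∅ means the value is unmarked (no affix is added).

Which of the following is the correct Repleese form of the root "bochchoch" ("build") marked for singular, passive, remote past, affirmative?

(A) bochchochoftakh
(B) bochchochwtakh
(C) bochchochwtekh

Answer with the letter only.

B

Attach voice passive -w → bochchochw.
tense = remote past: zero marking, form stays bochchochw.
Attach number singular -t (after consonant 'w') → bochchochwt.
Attach polarity affirmative -ekh → bochchochwtekh.
Apply vowel harmony: bochchochwtekh → bochchochwtakh.
So the correct form is bochchochwtakh, option (B).
(A) bochchochoftakh is wrong: it uses active instead of passive for voice.
(C) bochchochwtekh is wrong: it fails to apply the sound rule(s).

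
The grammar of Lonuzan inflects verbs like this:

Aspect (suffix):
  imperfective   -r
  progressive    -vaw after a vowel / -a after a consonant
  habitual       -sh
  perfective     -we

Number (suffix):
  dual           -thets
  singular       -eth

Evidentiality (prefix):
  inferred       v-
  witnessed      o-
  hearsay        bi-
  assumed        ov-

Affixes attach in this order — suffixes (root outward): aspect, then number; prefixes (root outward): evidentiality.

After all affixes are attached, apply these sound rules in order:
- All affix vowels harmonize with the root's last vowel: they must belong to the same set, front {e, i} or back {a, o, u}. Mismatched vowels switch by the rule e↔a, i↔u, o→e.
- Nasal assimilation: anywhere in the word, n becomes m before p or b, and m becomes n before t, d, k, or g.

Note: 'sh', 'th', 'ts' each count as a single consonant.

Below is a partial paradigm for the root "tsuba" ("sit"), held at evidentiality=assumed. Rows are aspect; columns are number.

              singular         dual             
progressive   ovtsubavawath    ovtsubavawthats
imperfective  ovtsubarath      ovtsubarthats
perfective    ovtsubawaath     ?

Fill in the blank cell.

Attach aspect perfective -we → tsubawe.
Attach number dual -thets → tsubawethets.
Attach evidentiality assumed ov- → ovtsubawethets.
Apply vowel harmony: ovtsubawethets → ovtsubawathats.
Nasal assimilation: no change.

ovtsubawathats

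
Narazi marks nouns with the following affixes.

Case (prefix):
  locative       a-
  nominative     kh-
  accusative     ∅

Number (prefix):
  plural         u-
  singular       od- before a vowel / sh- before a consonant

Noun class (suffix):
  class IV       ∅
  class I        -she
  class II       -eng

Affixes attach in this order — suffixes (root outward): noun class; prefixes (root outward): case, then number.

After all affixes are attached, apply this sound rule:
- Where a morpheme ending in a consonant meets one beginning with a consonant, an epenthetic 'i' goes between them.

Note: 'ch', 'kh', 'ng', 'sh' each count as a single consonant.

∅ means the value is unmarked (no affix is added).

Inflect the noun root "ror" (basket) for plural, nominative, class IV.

Attach case nominative kh- → khror.
Attach number plural u- → ukhror.
noun class = class IV: zero marking, form stays ukhror.
Apply epenthesis: ukhror → ukhiror.

ukhiror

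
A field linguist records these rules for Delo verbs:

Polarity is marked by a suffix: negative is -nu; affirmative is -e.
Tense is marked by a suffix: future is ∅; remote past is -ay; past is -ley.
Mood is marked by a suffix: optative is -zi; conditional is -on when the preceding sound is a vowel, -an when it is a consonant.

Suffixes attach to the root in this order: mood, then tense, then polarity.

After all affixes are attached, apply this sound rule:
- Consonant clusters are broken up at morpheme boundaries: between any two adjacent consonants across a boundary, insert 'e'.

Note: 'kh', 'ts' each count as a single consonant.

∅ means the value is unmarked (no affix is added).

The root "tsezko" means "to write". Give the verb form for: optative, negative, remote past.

Attach mood optative -zi → tsezkozi.
Attach tense remote past -ay → tsezkoziay.
Attach polarity negative -nu → tsezkoziaynu.
Apply epenthesis: tsezkoziaynu → tsezkoziayenu.

tsezkoziayenu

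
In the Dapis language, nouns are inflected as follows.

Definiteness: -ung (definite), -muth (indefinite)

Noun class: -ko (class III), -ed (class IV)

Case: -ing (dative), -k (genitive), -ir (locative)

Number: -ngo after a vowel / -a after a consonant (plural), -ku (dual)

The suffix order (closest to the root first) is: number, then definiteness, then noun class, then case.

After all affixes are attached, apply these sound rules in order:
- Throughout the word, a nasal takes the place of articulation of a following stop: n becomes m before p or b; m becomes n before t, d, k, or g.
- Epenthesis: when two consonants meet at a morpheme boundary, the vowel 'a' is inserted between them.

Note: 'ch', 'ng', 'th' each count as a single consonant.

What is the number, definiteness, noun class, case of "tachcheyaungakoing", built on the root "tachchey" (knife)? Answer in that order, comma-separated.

plural, definite, class III, dative

Segment: tachchey-a-ung-ko-ing.
number: -ngo/a → plural.
definiteness: -ung → definite.
noun class: -ko → class III.
case: -ing → dative.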